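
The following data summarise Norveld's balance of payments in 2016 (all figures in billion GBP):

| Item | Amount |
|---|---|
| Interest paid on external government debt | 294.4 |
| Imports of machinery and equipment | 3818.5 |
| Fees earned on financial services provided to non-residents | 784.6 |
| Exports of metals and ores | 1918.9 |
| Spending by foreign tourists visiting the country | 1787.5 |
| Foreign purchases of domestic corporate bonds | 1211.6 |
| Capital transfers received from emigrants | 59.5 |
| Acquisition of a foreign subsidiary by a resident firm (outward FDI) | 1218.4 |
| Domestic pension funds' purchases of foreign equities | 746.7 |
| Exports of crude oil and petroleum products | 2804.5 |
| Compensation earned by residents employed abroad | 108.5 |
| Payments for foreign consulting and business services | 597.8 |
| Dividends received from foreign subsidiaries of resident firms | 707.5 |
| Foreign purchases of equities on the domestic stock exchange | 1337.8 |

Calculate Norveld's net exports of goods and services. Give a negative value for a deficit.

Goods: -3818.5 + 2804.5 + 1918.9 = 904.9
Services: 1787.5 + 784.6 - 597.8 = 1974.3
Trade balance = 904.9 + 1974.3 = 2879.2
(Excluded from the trade balance — primary income: interest paid on external government debt 294.4, compensation earned by residents employed abroad 108.5, dividends received from foreign subsidiaries of resident firms 707.5; financial account: foreign purchases of domestic corporate bonds 1211.6, acquisition of a foreign subsidiary by a resident firm (outward FDI) 1218.4, domestic pension funds' purchases of foreign equities 746.7, foreign purchases of equities on the domestic stock exchange 1337.8; capital account: capital transfers received from emigrants 59.5.)

2879.2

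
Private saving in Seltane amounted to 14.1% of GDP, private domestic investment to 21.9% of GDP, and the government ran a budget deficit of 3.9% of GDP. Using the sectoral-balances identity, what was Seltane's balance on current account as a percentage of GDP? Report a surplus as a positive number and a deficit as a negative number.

By the sectoral-balances identity, CA = (S_private - I) + (T - G).
Private balance = 14.1 - 21.9 = -7.8
Government balance (T - G) = -3.9
CA = -7.8 + (-3.9) = -11.7

-11.7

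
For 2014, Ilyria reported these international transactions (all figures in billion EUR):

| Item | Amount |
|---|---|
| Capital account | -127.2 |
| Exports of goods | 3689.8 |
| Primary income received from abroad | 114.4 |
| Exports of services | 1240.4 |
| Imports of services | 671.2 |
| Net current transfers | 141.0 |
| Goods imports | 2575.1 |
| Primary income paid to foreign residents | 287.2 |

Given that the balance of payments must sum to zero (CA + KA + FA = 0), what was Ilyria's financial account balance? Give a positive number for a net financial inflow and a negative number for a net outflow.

Goods balance = 3689.8 - 2575.1 = 1114.7
Services balance = 1240.4 - 671.2 = 569.2
Trade balance (goods + services) = 1114.7 + 569.2 = 1683.9
Net primary income = 114.4 - 287.2 = -172.8
Net secondary income = 141.0
Current account = 1683.9 + (-172.8) + 141.0 = 1652.1
Financial account = -(1652.1 + (-127.2)) = -1524.9

-1524.9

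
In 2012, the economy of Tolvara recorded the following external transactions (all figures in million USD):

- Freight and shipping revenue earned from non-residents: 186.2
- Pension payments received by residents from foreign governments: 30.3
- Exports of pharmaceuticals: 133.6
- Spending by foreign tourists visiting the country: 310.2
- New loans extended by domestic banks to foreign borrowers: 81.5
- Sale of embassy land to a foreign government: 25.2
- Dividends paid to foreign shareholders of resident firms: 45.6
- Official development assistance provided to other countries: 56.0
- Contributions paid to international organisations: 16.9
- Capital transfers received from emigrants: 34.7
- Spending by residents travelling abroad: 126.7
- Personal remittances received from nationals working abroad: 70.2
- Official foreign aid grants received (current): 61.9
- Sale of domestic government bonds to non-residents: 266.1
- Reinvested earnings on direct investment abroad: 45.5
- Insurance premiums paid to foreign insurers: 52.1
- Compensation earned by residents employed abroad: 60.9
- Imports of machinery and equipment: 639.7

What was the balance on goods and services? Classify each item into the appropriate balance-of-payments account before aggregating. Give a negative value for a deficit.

Goods: -639.7 + 133.6 = -506.1
Services: 310.2 - 126.7 + 186.2 - 52.1 = 317.6
Trade balance = -506.1 + 317.6 = -188.5
(Excluded from the trade balance — secondary income: pension payments received by residents from foreign governments 30.3, official development assistance provided to other countries 56.0, contributions paid to international organisations 16.9, personal remittances received from nationals working abroad 70.2, official foreign aid grants received (current) 61.9; financial account: new loans extended by domestic banks to foreign borrowers 81.5, sale of domestic government bonds to non-residents 266.1; capital account: sale of embassy land to a foreign government 25.2, capital transfers received from emigrants 34.7; primary income: dividends paid to foreign shareholders of resident firms 45.6, reinvested earnings on direct investment abroad 45.5, compensation earned by residents employed abroad 60.9.)

-188.5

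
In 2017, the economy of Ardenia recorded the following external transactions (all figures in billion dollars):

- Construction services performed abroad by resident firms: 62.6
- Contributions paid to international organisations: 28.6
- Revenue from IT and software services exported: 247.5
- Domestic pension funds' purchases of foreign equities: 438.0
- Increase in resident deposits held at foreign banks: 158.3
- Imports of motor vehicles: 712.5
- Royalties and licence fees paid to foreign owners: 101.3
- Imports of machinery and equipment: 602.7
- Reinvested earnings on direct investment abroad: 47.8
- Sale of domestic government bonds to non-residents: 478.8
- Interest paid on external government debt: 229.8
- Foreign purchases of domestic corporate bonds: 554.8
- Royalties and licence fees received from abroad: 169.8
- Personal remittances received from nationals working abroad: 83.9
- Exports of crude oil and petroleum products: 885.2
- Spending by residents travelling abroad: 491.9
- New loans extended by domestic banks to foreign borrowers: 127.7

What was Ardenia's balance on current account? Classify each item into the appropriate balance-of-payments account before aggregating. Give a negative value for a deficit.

-670.0

Goods: 885.2 - 602.7 - 712.5 = -430.0
Services: -101.3 - 491.9 + 62.6 + 169.8 + 247.5 = -113.3
Primary income: -229.8 + 47.8 = -182.0
Secondary income: -28.6 + 83.9 = 55.3
Current account = (-430.0) + (-113.3) + (-182.0) + 55.3 = -670.0
(Excluded from the current account — financial account: domestic pension funds' purchases of foreign equities 438.0, increase in resident deposits held at foreign banks 158.3, sale of domestic government bonds to non-residents 478.8, foreign purchases of domestic corporate bonds 554.8, new loans extended by domestic banks to foreign borrowers 127.7.)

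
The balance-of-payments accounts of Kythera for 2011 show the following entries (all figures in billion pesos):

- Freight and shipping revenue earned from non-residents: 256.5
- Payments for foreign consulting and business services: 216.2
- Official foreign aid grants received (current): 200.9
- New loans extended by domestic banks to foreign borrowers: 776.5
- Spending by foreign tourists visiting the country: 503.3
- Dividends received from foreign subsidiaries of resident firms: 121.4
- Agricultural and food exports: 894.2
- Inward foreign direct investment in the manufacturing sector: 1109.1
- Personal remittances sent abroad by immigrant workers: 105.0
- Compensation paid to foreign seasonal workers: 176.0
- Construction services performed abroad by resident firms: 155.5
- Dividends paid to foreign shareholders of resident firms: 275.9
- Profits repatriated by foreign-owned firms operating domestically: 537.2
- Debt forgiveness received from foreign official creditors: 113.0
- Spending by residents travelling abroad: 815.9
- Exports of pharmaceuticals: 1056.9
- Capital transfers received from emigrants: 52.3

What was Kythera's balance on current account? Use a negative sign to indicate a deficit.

Goods: 894.2 + 1056.9 = 1951.1
Services: -216.2 + 256.5 + 503.3 + 155.5 - 815.9 = -116.8
Primary income: 121.4 - 176.0 - 275.9 - 537.2 = -867.7
Secondary income: 200.9 - 105.0 = 95.9
Current account = 1951.1 + (-116.8) + (-867.7) + 95.9 = 1062.5
(Excluded from the current account — financial account: new loans extended by domestic banks to foreign borrowers 776.5, inward foreign direct investment in the manufacturing sector 1109.1; capital account: debt forgiveness received from foreign official creditors 113.0, capital transfers received from emigrants 52.3.)

1062.5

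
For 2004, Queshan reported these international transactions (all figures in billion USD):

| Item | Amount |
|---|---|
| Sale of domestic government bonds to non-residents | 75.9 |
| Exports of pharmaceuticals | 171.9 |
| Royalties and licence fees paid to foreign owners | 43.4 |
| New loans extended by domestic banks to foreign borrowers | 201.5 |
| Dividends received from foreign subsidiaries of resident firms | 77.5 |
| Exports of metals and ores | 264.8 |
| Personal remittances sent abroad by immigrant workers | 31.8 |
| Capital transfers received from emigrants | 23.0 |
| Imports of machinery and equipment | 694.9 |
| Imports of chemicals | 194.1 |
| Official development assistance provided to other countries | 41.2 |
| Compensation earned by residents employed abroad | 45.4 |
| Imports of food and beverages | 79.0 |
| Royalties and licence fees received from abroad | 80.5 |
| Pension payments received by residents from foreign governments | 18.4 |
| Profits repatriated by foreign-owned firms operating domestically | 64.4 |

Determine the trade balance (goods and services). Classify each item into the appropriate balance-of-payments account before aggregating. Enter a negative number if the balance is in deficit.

Goods: 264.8 - 694.9 - 79.0 - 194.1 + 171.9 = -531.3
Services: 80.5 - 43.4 = 37.1
Trade balance = -531.3 + 37.1 = -494.2
(Excluded from the trade balance — financial account: sale of domestic government bonds to non-residents 75.9, new loans extended by domestic banks to foreign borrowers 201.5; primary income: dividends received from foreign subsidiaries of resident firms 77.5, compensation earned by residents employed abroad 45.4, profits repatriated by foreign-owned firms operating domestically 64.4; secondary income: personal remittances sent abroad by immigrant workers 31.8, official development assistance provided to other countries 41.2, pension payments received by residents from foreign governments 18.4; capital account: capital transfers received from emigrants 23.0.)

-494.2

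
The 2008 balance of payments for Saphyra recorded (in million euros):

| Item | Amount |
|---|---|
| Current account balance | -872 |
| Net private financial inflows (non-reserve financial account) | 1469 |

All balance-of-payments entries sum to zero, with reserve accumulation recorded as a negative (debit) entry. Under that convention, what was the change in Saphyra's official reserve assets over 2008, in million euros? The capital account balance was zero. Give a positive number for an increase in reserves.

Official reserve transactions balance = -((-872) + 1469) = -597
An accumulation of reserves is recorded as a debit (negative entry), so the change in the stock of reserves is the negative of that balance.
Change in official reserves = -(-597) = 597

597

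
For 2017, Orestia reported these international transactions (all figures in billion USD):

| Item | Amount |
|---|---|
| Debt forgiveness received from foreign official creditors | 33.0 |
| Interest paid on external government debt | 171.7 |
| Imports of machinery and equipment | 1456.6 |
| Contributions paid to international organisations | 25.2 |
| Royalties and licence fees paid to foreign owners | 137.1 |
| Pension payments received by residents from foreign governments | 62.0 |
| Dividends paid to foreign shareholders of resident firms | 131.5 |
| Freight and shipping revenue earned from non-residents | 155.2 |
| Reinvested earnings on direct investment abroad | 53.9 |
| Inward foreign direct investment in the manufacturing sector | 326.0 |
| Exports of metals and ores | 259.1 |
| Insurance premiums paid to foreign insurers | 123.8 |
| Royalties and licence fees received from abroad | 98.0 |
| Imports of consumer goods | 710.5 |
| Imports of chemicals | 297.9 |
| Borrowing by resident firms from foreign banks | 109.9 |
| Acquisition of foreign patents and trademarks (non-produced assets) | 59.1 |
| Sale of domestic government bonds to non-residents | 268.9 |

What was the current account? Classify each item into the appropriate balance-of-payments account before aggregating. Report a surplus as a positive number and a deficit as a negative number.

Goods: -1456.6 - 710.5 + 259.1 - 297.9 = -2205.9
Services: 98.0 - 123.8 - 137.1 + 155.2 = -7.7
Primary income: 53.9 - 171.7 - 131.5 = -249.3
Secondary income: -25.2 + 62.0 = 36.8
Current account = (-2205.9) + (-7.7) + (-249.3) + 36.8 = -2426.1
(Excluded from the current account — capital account: debt forgiveness received from foreign official creditors 33.0, acquisition of foreign patents and trademarks (non-produced assets) 59.1; financial account: inward foreign direct investment in the manufacturing sector 326.0, borrowing by resident firms from foreign banks 109.9, sale of domestic government bonds to non-residents 268.9.)

-2426.1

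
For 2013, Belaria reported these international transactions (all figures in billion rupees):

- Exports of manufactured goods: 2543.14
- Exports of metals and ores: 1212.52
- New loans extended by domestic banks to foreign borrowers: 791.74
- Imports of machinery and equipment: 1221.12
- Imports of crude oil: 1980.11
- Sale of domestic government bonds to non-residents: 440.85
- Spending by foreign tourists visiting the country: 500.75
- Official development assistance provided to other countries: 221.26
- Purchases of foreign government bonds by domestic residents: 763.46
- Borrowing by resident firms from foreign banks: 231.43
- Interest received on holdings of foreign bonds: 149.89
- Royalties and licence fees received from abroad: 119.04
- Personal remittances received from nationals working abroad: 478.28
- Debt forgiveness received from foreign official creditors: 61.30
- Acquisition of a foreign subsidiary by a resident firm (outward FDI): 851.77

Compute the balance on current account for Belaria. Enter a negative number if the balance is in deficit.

Goods: 2543.14 + 1212.52 - 1221.12 - 1980.11 = 554.43
Services: 500.75 + 119.04 = 619.79
Primary income: 149.89
Secondary income: 478.28 - 221.26 = 257.02
Current account = 554.43 + 619.79 + 149.89 + 257.02 = 1581.13
(Excluded from the current account — financial account: new loans extended by domestic banks to foreign borrowers 791.74, sale of domestic government bonds to non-residents 440.85, purchases of foreign government bonds by domestic residents 763.46, borrowing by resident firms from foreign banks 231.43, acquisition of a foreign subsidiary by a resident firm (outward FDI) 851.77; capital account: debt forgiveness received from foreign official creditors 61.30.)

1581.13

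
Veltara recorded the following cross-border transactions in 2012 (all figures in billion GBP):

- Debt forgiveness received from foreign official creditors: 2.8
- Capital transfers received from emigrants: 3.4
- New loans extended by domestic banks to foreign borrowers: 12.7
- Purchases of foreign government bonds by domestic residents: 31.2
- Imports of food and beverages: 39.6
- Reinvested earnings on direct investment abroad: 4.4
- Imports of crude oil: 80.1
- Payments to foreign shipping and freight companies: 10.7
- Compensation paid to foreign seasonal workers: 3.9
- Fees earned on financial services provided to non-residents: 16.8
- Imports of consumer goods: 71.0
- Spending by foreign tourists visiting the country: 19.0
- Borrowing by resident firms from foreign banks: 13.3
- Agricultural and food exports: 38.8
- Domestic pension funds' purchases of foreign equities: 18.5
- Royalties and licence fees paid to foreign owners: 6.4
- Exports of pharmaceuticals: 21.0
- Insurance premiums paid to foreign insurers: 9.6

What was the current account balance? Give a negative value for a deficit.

Goods: -80.1 + 38.8 - 71.0 - 39.6 + 21.0 = -130.9
Services: -10.7 - 9.6 + 19.0 - 6.4 + 16.8 = 9.1
Primary income: -3.9 + 4.4 = 0.5
Current account = (-130.9) + 9.1 + 0.5 = -121.3
(Excluded from the current account — capital account: debt forgiveness received from foreign official creditors 2.8, capital transfers received from emigrants 3.4; financial account: new loans extended by domestic banks to foreign borrowers 12.7, purchases of foreign government bonds by domestic residents 31.2, borrowing by resident firms from foreign banks 13.3, domestic pension funds' purchases of foreign equities 18.5.)

-121.3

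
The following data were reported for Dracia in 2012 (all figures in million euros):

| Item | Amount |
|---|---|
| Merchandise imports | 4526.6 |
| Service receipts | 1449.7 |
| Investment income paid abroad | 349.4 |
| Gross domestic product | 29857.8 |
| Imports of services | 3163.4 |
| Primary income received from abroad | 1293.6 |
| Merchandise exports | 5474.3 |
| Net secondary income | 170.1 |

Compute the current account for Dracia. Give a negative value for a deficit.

348.3

Goods balance = 5474.3 - 4526.6 = 947.7
Services balance = 1449.7 - 3163.4 = -1713.7
Trade balance (goods + services) = 947.7 + (-1713.7) = -766.0
Net primary income = 1293.6 - 349.4 = 944.2
Net secondary income = 170.1
Current account = -766.0 + 944.2 + 170.1 = 348.3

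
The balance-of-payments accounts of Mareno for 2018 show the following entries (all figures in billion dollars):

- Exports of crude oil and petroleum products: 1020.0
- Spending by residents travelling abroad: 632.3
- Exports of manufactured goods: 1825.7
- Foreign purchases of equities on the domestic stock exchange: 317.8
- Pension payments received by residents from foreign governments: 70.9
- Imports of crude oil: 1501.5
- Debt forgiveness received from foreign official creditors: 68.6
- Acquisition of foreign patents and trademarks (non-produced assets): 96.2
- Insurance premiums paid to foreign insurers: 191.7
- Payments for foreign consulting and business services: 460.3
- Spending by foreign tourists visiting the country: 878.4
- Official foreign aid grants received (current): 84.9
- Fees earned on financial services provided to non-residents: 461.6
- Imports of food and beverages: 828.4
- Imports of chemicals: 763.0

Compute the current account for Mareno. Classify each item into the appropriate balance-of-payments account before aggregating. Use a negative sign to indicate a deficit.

Goods: 1825.7 - 763.0 + 1020.0 - 1501.5 - 828.4 = -247.2
Services: 461.6 - 632.3 + 878.4 - 460.3 - 191.7 = 55.7
Secondary income: 84.9 + 70.9 = 155.8
Current account = (-247.2) + 55.7 + 155.8 = -35.7
(Excluded from the current account — financial account: foreign purchases of equities on the domestic stock exchange 317.8; capital account: debt forgiveness received from foreign official creditors 68.6, acquisition of foreign patents and trademarks (non-produced assets) 96.2.)

-35.7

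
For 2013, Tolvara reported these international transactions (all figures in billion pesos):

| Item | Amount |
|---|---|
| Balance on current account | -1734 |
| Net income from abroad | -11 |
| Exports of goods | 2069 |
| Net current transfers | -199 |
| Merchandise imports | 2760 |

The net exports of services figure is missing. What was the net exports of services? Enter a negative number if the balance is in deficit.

Current account = goods balance + services balance + net primary income + net secondary income
Sum of the known components = -901
Net exports of services = CA - (known components) = -1734 - (-901) = -833

-833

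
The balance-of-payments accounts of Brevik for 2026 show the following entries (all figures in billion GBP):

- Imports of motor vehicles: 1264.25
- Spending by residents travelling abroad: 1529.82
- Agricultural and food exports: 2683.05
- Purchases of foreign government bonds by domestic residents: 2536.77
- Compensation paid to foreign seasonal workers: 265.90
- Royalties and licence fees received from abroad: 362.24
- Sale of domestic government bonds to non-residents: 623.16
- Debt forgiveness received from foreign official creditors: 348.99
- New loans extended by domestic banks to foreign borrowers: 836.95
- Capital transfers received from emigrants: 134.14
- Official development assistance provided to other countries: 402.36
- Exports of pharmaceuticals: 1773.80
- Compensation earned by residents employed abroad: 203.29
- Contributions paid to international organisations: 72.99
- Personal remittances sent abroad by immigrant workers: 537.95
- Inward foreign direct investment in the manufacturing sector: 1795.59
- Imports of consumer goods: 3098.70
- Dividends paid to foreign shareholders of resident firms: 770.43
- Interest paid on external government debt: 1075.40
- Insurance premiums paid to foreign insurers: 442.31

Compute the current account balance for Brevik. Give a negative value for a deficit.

Goods: 1773.80 + 2683.05 - 1264.25 - 3098.70 = 93.90
Services: 362.24 - 442.31 - 1529.82 = -1609.89
Primary income: 203.29 - 770.43 - 265.90 - 1075.40 = -1908.44
Secondary income: -72.99 - 537.95 - 402.36 = -1013.30
Current account = 93.90 + (-1609.89) + (-1908.44) + (-1013.30) = -4437.73
(Excluded from the current account — financial account: purchases of foreign government bonds by domestic residents 2536.77, sale of domestic government bonds to non-residents 623.16, new loans extended by domestic banks to foreign borrowers 836.95, inward foreign direct investment in the manufacturing sector 1795.59; capital account: debt forgiveness received from foreign official creditors 348.99, capital transfers received from emigrants 134.14.)

-4437.73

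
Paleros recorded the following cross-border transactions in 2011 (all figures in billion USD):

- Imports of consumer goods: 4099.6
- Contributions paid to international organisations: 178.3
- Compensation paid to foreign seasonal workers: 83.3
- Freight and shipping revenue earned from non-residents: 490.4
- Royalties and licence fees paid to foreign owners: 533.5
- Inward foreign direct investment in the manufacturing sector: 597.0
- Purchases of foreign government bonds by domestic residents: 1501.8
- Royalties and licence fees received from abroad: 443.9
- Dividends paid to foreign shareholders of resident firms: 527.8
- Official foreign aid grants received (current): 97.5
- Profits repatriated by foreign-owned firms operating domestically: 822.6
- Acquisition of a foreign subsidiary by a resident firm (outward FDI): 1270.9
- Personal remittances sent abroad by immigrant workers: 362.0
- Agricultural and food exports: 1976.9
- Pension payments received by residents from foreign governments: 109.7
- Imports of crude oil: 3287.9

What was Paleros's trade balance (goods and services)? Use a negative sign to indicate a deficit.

Goods: -3287.9 - 4099.6 + 1976.9 = -5410.6
Services: -533.5 + 490.4 + 443.9 = 400.8
Trade balance = -5410.6 + 400.8 = -5009.8
(Excluded from the trade balance — secondary income: contributions paid to international organisations 178.3, official foreign aid grants received (current) 97.5, personal remittances sent abroad by immigrant workers 362.0, pension payments received by residents from foreign governments 109.7; primary income: compensation paid to foreign seasonal workers 83.3, dividends paid to foreign shareholders of resident firms 527.8, profits repatriated by foreign-owned firms operating domestically 822.6; financial account: inward foreign direct investment in the manufacturing sector 597.0, purchases of foreign government bonds by domestic residents 1501.8, acquisition of a foreign subsidiary by a resident firm (outward FDI) 1270.9.)

-5009.8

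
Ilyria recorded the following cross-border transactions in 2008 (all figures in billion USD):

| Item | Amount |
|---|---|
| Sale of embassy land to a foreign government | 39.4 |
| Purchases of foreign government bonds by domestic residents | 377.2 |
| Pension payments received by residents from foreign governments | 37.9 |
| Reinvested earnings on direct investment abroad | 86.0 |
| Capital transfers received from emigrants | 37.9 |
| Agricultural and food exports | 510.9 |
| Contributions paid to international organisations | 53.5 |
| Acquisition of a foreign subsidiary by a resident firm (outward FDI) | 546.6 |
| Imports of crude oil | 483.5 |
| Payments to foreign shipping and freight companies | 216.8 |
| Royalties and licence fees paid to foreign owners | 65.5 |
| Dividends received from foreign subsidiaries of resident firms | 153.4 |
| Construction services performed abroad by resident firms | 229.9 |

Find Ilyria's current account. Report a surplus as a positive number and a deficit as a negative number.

Goods: -483.5 + 510.9 = 27.4
Services: -216.8 - 65.5 + 229.9 = -52.4
Primary income: 86.0 + 153.4 = 239.4
Secondary income: 37.9 - 53.5 = -15.6
Current account = 27.4 + (-52.4) + 239.4 + (-15.6) = 198.8
(Excluded from the current account — capital account: sale of embassy land to a foreign government 39.4, capital transfers received from emigrants 37.9; financial account: purchases of foreign government bonds by domestic residents 377.2, acquisition of a foreign subsidiary by a resident firm (outward FDI) 546.6.)

198.8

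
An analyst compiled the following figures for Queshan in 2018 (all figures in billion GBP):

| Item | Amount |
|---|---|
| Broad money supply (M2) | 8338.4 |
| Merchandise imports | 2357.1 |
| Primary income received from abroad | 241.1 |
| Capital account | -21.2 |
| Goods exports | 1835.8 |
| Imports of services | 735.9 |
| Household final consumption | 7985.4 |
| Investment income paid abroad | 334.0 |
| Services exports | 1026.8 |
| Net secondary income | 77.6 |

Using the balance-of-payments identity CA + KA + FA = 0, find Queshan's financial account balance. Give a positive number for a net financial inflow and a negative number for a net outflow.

266.9

Goods balance = 1835.8 - 2357.1 = -521.3
Services balance = 1026.8 - 735.9 = 290.9
Trade balance (goods + services) = -521.3 + 290.9 = -230.4
Net primary income = 241.1 - 334.0 = -92.9
Net secondary income = 77.6
Current account = -230.4 + (-92.9) + 77.6 = -245.7
Financial account = -(-245.7 + (-21.2)) = 266.9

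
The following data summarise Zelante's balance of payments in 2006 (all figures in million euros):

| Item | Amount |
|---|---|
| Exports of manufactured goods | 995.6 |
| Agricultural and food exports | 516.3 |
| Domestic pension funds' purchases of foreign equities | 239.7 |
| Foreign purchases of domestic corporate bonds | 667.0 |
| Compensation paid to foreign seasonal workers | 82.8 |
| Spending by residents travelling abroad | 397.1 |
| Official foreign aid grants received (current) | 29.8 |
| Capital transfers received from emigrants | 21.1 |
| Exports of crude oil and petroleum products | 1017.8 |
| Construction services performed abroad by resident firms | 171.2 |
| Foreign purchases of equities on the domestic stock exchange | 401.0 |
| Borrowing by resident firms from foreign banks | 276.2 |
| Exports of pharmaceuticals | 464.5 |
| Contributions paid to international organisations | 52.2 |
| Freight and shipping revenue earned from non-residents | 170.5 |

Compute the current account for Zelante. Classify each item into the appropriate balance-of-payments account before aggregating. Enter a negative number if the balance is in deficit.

2833.6

Goods: 1017.8 + 516.3 + 995.6 + 464.5 = 2994.2
Services: 171.2 - 397.1 + 170.5 = -55.4
Primary income: -82.8
Secondary income: -52.2 + 29.8 = -22.4
Current account = 2994.2 + (-55.4) + (-82.8) + (-22.4) = 2833.6
(Excluded from the current account — financial account: domestic pension funds' purchases of foreign equities 239.7, foreign purchases of domestic corporate bonds 667.0, foreign purchases of equities on the domestic stock exchange 401.0, borrowing by resident firms from foreign banks 276.2; capital account: capital transfers received from emigrants 21.1.)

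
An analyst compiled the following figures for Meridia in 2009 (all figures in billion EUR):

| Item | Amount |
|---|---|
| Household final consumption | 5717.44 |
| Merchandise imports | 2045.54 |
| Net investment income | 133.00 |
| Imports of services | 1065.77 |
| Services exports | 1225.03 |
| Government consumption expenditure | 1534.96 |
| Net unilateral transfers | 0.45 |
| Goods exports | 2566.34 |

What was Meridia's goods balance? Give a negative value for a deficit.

520.80

Goods balance = 2566.34 - 2045.54 = 520.80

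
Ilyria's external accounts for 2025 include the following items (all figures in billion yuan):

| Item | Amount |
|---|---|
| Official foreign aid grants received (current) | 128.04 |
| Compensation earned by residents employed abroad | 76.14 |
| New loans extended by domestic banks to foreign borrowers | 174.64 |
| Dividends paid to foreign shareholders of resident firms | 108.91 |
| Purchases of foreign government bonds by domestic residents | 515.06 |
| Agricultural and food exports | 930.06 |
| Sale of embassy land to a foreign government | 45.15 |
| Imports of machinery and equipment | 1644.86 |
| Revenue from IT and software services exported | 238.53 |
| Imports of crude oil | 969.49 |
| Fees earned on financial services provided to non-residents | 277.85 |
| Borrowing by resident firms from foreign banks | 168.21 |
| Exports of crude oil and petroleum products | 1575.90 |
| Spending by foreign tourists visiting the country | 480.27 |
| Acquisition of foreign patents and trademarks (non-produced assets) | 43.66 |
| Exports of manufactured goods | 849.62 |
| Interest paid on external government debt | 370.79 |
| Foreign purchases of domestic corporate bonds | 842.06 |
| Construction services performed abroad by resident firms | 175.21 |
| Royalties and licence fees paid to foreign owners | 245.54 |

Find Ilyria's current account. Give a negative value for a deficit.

Goods: -969.49 + 1575.90 + 849.62 - 1644.86 + 930.06 = 741.23
Services: 480.27 - 245.54 + 238.53 + 277.85 + 175.21 = 926.32
Primary income: -370.79 + 76.14 - 108.91 = -403.56
Secondary income: 128.04
Current account = 741.23 + 926.32 + (-403.56) + 128.04 = 1392.03
(Excluded from the current account — financial account: new loans extended by domestic banks to foreign borrowers 174.64, purchases of foreign government bonds by domestic residents 515.06, borrowing by resident firms from foreign banks 168.21, foreign purchases of domestic corporate bonds 842.06; capital account: sale of embassy land to a foreign government 45.15, acquisition of foreign patents and trademarks (non-produced assets) 43.66.)

1392.03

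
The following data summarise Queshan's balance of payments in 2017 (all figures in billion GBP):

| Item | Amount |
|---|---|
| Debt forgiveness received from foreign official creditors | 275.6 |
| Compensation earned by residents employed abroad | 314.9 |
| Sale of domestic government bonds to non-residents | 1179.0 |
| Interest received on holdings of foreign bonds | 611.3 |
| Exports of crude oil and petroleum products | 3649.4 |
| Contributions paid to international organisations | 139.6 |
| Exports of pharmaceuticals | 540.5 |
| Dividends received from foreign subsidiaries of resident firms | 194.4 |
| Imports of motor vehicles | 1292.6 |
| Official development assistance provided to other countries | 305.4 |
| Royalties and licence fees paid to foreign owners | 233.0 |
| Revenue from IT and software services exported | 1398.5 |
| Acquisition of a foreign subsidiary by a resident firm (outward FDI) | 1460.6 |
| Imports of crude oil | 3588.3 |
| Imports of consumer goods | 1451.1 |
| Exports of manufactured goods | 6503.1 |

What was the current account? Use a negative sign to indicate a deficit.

Goods: -3588.3 + 3649.4 + 6503.1 - 1451.1 + 540.5 - 1292.6 = 4361.0
Services: -233.0 + 1398.5 = 1165.5
Primary income: 194.4 + 314.9 + 611.3 = 1120.6
Secondary income: -139.6 - 305.4 = -445.0
Current account = 4361.0 + 1165.5 + 1120.6 + (-445.0) = 6202.1
(Excluded from the current account — capital account: debt forgiveness received from foreign official creditors 275.6; financial account: sale of domestic government bonds to non-residents 1179.0, acquisition of a foreign subsidiary by a resident firm (outward FDI) 1460.6.)

6202.1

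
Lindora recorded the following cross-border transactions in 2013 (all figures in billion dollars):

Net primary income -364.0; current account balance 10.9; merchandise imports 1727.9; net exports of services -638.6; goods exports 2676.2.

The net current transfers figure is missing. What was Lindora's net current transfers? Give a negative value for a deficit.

Current account = goods balance + services balance + net primary income + net secondary income
Sum of the known components = -54.3
Net current transfers = CA - (known components) = 10.9 - (-54.3) = 65.2

65.2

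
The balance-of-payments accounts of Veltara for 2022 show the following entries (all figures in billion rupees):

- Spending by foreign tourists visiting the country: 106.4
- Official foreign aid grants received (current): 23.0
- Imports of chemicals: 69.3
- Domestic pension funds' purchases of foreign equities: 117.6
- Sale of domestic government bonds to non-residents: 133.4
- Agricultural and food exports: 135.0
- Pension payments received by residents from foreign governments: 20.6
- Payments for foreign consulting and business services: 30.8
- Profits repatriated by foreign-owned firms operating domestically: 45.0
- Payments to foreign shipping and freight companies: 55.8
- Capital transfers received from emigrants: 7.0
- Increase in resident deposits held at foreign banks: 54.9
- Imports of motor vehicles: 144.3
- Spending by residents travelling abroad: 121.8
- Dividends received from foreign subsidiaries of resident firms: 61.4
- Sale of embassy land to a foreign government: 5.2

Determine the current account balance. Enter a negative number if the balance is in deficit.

Goods: 135.0 - 144.3 - 69.3 = -78.6
Services: -55.8 - 30.8 + 106.4 - 121.8 = -102.0
Primary income: -45.0 + 61.4 = 16.4
Secondary income: 23.0 + 20.6 = 43.6
Current account = (-78.6) + (-102.0) + 16.4 + 43.6 = -120.6
(Excluded from the current account — financial account: domestic pension funds' purchases of foreign equities 117.6, sale of domestic government bonds to non-residents 133.4, increase in resident deposits held at foreign banks 54.9; capital account: capital transfers received from emigrants 7.0, sale of embassy land to a foreign government 5.2.)

-120.6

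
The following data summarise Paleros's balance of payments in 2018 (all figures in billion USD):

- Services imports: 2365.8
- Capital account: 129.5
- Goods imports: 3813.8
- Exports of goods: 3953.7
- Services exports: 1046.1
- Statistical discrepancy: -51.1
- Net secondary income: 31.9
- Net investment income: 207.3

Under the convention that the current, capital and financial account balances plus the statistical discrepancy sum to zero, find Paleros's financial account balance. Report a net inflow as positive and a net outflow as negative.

Goods balance = 3953.7 - 3813.8 = 139.9
Services balance = 1046.1 - 2365.8 = -1319.7
Trade balance (goods + services) = 139.9 + (-1319.7) = -1179.8
Net primary income = 207.3
Net secondary income = 31.9
Current account = -1179.8 + 207.3 + 31.9 = -940.6
Financial account = -(-940.6 + 129.5 + (-51.1)) = 862.2

862.2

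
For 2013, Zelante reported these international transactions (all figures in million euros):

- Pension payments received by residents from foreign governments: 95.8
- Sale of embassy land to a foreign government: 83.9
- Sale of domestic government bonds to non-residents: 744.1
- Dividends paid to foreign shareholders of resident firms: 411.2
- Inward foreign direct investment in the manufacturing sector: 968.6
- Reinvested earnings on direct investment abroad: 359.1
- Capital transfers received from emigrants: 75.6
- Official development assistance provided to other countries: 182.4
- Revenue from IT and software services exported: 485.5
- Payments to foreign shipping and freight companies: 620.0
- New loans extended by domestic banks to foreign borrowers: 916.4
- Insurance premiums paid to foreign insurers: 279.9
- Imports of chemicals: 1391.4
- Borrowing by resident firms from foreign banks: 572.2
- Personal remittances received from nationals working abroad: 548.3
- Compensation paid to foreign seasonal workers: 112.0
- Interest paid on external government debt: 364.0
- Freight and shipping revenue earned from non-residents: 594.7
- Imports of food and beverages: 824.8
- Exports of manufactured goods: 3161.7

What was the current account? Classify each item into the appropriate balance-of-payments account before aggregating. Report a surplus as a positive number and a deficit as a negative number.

Goods: 3161.7 - 824.8 - 1391.4 = 945.5
Services: -279.9 + 594.7 + 485.5 - 620.0 = 180.3
Primary income: -411.2 - 364.0 - 112.0 + 359.1 = -528.1
Secondary income: 548.3 + 95.8 - 182.4 = 461.7
Current account = 945.5 + 180.3 + (-528.1) + 461.7 = 1059.4
(Excluded from the current account — capital account: sale of embassy land to a foreign government 83.9, capital transfers received from emigrants 75.6; financial account: sale of domestic government bonds to non-residents 744.1, inward foreign direct investment in the manufacturing sector 968.6, new loans extended by domestic banks to foreign borrowers 916.4, borrowing by resident firms from foreign banks 572.2.)

1059.4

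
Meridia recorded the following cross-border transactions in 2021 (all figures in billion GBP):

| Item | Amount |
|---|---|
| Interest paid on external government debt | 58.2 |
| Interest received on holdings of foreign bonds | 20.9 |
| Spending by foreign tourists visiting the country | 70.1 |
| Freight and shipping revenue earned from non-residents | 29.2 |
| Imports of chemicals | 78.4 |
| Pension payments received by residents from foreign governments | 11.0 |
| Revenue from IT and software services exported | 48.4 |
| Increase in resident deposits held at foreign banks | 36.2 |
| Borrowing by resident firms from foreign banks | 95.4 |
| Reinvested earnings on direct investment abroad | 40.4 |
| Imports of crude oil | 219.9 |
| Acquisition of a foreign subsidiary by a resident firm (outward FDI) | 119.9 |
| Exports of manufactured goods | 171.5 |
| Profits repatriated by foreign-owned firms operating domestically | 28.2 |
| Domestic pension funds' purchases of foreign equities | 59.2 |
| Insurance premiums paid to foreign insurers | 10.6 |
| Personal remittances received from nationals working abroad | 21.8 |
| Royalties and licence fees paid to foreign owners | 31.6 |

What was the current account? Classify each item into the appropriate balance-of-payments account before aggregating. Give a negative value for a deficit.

-13.6

Goods: -78.4 - 219.9 + 171.5 = -126.8
Services: 48.4 + 70.1 - 31.6 - 10.6 + 29.2 = 105.5
Primary income: 20.9 + 40.4 - 28.2 - 58.2 = -25.1
Secondary income: 11.0 + 21.8 = 32.8
Current account = (-126.8) + 105.5 + (-25.1) + 32.8 = -13.6
(Excluded from the current account — financial account: increase in resident deposits held at foreign banks 36.2, borrowing by resident firms from foreign banks 95.4, acquisition of a foreign subsidiary by a resident firm (outward FDI) 119.9, domestic pension funds' purchases of foreign equities 59.2.)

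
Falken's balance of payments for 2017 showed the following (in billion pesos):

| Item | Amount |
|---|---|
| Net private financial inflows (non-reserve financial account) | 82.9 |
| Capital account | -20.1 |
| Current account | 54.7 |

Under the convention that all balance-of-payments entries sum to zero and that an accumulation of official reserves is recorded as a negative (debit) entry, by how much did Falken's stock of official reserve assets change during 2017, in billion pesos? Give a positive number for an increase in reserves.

117.5

Official reserve transactions balance = -(54.7 + (-20.1) + 82.9) = -117.5
An accumulation of reserves is recorded as a debit (negative entry), so the change in the stock of reserves is the negative of that balance.
Change in official reserves = -(-117.5) = 117.5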